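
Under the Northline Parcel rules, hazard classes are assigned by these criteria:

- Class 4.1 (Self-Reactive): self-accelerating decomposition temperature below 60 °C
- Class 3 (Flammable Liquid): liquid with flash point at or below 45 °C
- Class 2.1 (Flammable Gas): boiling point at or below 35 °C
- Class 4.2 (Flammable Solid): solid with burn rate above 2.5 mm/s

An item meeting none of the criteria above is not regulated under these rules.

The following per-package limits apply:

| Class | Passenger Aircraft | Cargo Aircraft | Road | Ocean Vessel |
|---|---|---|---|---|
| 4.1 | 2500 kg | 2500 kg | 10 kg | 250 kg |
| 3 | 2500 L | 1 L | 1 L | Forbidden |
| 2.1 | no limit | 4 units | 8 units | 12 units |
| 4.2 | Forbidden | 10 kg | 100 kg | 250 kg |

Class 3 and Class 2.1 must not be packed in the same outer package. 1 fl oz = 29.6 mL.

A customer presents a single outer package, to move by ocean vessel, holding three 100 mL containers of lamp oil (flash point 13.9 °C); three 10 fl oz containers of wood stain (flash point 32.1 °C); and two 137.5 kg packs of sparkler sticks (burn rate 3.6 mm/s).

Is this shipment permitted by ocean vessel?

No

With flash point 13.9 °C (≤ 45 °C), the lamp oil falls in Class 3.
With flash point 32.1 °C (≤ 45 °C), the wood stain falls in Class 3.
The sparkler sticks have burn rate 3.6 mm/s, which is > 2.5 mm/s, so they are Class 4.2 (Flammable Solid).
Total Class 3: (three 100 mL containers = 300 mL) + (three 10 fl oz containers = 888 mL) = 1.188 L.
By ocean vessel, Class 3 is Forbidden regardless of quantity.
Class 4.2 quantity: two 137.5 kg packs = 275 kg.
275 kg exceeds the ocean vessel limit of 250 kg for Class 4.2.
The segregation rule (Class 3 with Class 2.1) does not apply to Class 3 with Class 4.2.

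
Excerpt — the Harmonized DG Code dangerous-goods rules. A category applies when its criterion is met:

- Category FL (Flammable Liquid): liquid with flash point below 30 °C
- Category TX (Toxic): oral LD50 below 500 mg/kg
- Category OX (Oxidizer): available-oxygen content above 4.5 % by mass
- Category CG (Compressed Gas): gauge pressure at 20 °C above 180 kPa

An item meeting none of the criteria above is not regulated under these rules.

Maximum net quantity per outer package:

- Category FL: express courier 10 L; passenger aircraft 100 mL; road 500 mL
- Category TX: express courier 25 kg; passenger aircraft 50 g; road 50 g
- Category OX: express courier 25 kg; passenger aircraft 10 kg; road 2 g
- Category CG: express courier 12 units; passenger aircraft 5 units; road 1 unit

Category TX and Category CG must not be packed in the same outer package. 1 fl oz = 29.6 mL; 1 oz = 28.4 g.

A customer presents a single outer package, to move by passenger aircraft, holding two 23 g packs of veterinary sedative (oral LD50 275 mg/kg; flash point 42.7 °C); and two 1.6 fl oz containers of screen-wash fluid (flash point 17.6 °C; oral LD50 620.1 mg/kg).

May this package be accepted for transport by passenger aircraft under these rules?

Yes

The veterinary sedative has oral LD50 275 mg/kg, which is < 500 mg/kg, so it is Category TX (Toxic).
The screen-wash fluid has flash point 17.6 °C, which is < 30 °C, so it is Category FL (Flammable Liquid).
Category TX quantity: two 23 g packs = 46 g.
46 g is within the passenger aircraft limit of 50 g for Category TX.
Category FL quantity: two 1.6 fl oz containers = 94.72 mL.
94.72 mL is within the passenger aircraft limit of 100 mL for Category FL.
The segregation rule (Category TX with Category CG) does not apply to Category TX with Category FL.
Every hazard category is within its passenger aircraft limit and no segregation rule is violated.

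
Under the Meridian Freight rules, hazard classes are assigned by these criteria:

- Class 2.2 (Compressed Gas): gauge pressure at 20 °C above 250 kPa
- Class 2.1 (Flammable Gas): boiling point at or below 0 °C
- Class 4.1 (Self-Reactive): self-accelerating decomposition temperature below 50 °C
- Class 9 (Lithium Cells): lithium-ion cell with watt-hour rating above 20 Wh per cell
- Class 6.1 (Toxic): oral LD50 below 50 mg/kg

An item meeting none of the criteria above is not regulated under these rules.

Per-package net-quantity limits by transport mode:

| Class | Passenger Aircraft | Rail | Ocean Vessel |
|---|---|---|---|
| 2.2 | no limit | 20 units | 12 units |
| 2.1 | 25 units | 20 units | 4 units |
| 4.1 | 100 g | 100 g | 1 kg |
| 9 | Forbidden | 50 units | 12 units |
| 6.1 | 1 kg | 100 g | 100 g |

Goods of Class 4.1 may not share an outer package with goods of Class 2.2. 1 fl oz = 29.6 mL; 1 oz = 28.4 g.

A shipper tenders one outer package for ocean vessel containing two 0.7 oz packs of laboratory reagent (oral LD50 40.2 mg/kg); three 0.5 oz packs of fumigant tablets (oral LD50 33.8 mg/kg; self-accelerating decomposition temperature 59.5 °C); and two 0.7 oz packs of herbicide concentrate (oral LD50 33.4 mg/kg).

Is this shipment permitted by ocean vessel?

No

The laboratory reagent has oral LD50 40.2 mg/kg, which is < 50 mg/kg, so it is Class 6.1 (Toxic).
Fumigant tablets: oral LD50 33.8 mg/kg < 50 mg/kg → Class 6.1 (Toxic).
Herbicide concentrate: oral LD50 33.4 mg/kg < 50 mg/kg → Class 6.1 (Toxic).
Class 6.1 net quantity: (two 0.7 oz packs = 39.76 g) + (three 0.5 oz packs = 42.6 g) + (two 0.7 oz packs = 39.76 g) = 122.12 g.
That exceeds the Class 6.1 ocean vessel limit of 100 g.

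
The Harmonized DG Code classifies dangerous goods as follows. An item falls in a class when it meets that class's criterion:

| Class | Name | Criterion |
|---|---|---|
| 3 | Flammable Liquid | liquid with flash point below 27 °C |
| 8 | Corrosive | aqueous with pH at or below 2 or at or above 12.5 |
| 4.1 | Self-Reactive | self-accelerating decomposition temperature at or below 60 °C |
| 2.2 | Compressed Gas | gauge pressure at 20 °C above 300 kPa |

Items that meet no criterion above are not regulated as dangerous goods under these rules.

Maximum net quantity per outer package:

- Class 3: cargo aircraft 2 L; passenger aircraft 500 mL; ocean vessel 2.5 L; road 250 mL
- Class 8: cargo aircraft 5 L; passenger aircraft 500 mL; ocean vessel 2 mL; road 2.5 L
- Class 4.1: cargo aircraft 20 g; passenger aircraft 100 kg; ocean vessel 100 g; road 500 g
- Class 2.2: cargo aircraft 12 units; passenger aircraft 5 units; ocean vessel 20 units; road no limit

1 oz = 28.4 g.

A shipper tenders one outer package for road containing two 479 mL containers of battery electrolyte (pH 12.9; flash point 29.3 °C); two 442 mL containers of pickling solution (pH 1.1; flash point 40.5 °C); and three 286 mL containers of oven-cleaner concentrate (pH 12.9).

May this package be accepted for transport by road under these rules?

The battery electrolyte has pH 12.9, which is ≥ 12.5, so it is Class 8 (Corrosive).
pH 1.1 meets the Class 8 criterion (Corrosive), so the pickling solution is Class 8.
With pH 12.9 (≥ 12.5), the oven-cleaner concentrate falls in Class 8.
Class 8 net quantity: (two 479 mL containers = 958 mL) + (two 442 mL containers = 884 mL) + (three 286 mL containers = 858 mL) = 2.7 L.
2.7 L exceeds the road limit of 2.5 L for Class 8.

No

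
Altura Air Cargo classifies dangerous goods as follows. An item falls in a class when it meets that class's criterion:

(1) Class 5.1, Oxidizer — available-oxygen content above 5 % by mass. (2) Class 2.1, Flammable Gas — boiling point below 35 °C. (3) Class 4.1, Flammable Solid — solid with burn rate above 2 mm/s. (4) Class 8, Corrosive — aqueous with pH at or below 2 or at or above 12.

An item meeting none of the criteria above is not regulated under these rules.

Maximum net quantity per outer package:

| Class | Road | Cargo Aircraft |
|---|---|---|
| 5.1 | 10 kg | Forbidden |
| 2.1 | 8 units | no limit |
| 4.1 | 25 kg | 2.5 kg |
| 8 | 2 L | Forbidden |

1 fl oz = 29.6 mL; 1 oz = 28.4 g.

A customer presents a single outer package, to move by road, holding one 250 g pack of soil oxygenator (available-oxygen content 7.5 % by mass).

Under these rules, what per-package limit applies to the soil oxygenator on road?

10 kg

Available-oxygen content 7.5 % by mass meets the Class 5.1 criterion (Oxidizer), so the soil oxygenator is Class 5.1.
The road limit for Class 5.1 is 10 kg.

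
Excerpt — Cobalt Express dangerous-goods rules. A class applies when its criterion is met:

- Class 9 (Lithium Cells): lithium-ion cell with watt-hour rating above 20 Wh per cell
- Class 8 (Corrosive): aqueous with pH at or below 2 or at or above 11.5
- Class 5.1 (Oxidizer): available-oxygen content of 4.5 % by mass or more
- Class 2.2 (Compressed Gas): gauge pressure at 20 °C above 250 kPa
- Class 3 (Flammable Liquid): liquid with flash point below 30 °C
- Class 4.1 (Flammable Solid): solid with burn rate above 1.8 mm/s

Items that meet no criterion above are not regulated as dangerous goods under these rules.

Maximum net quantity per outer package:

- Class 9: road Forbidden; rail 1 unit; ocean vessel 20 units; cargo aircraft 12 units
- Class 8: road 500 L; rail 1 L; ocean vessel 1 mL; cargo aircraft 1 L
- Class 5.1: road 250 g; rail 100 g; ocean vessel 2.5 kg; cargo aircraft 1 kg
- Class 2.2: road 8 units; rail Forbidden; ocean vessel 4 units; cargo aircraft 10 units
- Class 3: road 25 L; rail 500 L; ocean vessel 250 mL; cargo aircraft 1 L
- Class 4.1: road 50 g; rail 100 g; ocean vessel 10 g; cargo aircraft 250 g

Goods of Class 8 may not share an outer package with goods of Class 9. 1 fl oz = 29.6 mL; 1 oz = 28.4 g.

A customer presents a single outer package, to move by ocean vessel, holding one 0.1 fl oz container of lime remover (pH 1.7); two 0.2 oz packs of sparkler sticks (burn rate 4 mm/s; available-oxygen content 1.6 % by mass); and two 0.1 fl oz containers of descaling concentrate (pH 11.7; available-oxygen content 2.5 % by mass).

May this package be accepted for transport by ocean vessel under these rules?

No

Lime remover: pH 1.7 ≤ 2 → Class 8 (Corrosive).
The sparkler sticks have burn rate 4 mm/s, which is > 1.8 mm/s, so they are Class 4.1 (Flammable Solid).
With pH 11.7 (≥ 11.5), the descaling concentrate falls in Class 8.
Class 4.1 quantity: two 0.2 oz packs = 11.36 g.
11.36 g exceeds the ocean vessel limit of 10 g for Class 4.1.
Total Class 8: (one 0.1 fl oz container = 2.96 mL) + (two 0.1 fl oz containers = 5.92 mL) = 8.88 mL.
8.88 mL > 1 mL (ocean vessel limit, Class 8) — over the limit.
The segregation rule (Class 8 with Class 9) does not apply to Class 4.1 with Class 8.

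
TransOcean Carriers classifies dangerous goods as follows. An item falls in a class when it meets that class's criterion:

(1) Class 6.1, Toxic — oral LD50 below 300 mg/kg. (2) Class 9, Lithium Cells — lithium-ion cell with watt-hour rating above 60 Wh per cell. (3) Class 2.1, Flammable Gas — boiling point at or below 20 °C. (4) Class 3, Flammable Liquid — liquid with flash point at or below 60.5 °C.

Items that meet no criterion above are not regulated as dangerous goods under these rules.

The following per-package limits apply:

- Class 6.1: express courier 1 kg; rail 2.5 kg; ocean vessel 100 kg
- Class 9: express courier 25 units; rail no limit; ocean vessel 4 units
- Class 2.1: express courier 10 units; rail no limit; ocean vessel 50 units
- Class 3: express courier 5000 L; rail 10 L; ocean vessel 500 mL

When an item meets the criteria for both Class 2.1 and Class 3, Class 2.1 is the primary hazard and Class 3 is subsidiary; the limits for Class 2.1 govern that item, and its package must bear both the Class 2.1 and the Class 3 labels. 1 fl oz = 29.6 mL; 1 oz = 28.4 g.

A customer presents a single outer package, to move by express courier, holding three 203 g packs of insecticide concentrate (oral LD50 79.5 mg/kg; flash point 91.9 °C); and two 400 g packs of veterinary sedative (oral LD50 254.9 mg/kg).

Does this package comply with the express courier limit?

No

The insecticide concentrate has oral LD50 79.5 mg/kg, which is < 300 mg/kg, so it is Class 6.1 (Toxic).
The veterinary sedative has oral LD50 254.9 mg/kg, which is < 300 mg/kg, so it is Class 6.1 (Toxic).
Total Class 6.1: (three 203 g packs = 609 g) + (two 400 g packs = 800 g) = 1.409 kg.
1.409 kg > 1 kg (express courier limit, Class 6.1) — over the limit.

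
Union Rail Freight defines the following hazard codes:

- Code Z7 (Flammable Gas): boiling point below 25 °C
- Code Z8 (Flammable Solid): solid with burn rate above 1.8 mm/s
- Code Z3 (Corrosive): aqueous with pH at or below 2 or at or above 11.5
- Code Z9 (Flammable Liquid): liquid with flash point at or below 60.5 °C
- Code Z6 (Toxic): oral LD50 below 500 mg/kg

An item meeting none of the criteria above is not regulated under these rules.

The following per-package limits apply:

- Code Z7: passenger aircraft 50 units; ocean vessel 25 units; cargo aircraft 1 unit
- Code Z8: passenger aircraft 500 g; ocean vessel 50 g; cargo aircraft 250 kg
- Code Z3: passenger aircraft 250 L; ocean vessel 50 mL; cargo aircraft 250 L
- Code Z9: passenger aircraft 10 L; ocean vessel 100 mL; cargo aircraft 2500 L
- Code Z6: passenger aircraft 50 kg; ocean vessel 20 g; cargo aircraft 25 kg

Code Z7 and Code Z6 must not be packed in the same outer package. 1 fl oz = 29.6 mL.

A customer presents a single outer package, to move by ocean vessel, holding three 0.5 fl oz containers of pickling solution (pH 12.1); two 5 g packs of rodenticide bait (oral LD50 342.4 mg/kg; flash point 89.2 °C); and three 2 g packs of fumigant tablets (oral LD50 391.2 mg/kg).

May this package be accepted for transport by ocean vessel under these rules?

pH 12.1 meets the Code Z3 criterion (Corrosive), so the pickling solution is Code Z3.
With oral LD50 342.4 mg/kg (< 500 mg/kg), the rodenticide bait falls in Code Z6.
Fumigant tablets: oral LD50 391.2 mg/kg < 500 mg/kg → Code Z6 (Toxic).
Code Z6 net quantity: (two 5 g packs = 10 g) + (three 2 g packs = 6 g) = 16 g.
16 g is within the ocean vessel limit of 20 g for Code Z6.
Code Z3 quantity: three 0.5 fl oz containers = 44.4 mL.
44.4 mL ≤ 50 mL (ocean vessel limit, Code Z3) — within limit.
The segregation rule (Code Z7 with Code Z6) does not apply to Code Z6 with Code Z3.
Every hazard code is within its ocean vessel limit and no segregation rule is violated.

Yes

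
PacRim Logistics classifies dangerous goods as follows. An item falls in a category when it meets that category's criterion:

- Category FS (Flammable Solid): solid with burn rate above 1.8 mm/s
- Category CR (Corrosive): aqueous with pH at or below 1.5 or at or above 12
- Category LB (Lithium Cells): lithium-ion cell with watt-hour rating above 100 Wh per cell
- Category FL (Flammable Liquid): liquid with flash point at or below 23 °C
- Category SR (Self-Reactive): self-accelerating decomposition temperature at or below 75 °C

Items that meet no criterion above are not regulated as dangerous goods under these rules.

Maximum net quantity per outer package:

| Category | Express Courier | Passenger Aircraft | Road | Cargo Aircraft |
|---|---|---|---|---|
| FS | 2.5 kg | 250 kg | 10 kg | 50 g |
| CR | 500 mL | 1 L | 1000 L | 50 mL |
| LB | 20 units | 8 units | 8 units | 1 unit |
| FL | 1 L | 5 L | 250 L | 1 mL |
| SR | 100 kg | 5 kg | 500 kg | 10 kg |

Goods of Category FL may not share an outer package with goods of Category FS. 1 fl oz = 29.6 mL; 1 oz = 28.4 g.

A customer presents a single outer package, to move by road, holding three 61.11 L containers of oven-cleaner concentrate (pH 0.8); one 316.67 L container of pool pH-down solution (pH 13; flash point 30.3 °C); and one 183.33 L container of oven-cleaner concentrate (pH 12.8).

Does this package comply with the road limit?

The oven-cleaner concentrate has pH 0.8, which is ≤ 1.5, so it is Category CR (Corrosive).
The pool pH-down solution has pH 13, which is ≥ 12, so it is Category CR (Corrosive).
Oven-cleaner concentrate: pH 12.8 ≥ 12 → Category CR (Corrosive).
Total Category CR: (three 61.11 L containers = 183.33 L) + 316.67 L + 183.33 L = 683.33 L.
That is within the Category CR road limit of 1000 L.

Yes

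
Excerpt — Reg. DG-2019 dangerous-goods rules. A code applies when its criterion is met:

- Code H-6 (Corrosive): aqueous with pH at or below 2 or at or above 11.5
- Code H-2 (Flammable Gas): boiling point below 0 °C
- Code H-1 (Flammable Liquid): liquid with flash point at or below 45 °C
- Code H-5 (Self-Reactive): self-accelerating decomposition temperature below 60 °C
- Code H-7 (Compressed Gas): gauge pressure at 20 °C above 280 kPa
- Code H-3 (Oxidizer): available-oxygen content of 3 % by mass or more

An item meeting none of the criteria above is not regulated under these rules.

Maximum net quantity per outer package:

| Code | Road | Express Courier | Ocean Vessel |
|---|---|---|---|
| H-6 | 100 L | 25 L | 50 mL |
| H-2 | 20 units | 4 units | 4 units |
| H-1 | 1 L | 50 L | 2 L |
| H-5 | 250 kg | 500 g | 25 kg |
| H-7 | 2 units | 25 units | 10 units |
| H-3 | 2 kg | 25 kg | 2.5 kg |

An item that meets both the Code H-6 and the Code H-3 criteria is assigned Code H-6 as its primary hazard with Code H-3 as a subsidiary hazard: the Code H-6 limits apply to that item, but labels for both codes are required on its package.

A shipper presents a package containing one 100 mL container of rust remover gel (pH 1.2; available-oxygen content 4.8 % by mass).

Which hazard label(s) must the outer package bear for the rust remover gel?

Code H-3 and H-6

pH 1.2 meets the Code H-6 criterion (Corrosive), so the rust remover gel is Code H-6.
Available-oxygen content 4.8 % by mass meets the Code H-3 criterion (Oxidizer), so the rust remover gel is Code H-3.
By the precedence rule Code H-6 is primary and Code H-3 is subsidiary, and that rule requires both labels on the package.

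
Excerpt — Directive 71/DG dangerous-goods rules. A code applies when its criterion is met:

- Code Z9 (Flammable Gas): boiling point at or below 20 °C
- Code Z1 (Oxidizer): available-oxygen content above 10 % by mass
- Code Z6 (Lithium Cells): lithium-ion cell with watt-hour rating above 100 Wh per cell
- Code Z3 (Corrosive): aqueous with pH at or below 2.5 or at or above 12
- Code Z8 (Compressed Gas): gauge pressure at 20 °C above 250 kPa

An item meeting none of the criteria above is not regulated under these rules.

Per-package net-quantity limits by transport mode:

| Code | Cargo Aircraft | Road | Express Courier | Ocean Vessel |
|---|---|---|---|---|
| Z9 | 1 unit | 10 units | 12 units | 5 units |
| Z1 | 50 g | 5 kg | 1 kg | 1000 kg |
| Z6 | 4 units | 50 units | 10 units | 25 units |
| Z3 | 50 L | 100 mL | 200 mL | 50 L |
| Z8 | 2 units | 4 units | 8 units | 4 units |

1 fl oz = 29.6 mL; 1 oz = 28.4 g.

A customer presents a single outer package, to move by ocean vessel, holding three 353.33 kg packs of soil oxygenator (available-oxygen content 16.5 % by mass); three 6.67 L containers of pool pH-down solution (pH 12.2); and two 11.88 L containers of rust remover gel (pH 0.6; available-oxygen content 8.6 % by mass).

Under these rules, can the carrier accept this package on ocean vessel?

No

Soil oxygenator: available-oxygen content 16.5 % by mass > 10 % by mass → Code Z1 (Oxidizer).
With pH 12.2 (≥ 12), the pool pH-down solution falls in Code Z3.
With pH 0.6 (≤ 2.5), the rust remover gel falls in Code Z3.
Total Code Z3: (three 6.67 L containers = 20.01 L) + (two 11.88 L containers = 23.76 L) = 43.77 L.
43.77 L is within the ocean vessel limit of 50 L for Code Z3.
Code Z1 quantity: three 353.33 kg packs = 1059.99 kg.
1059.99 kg > 1000 kg (ocean vessel limit, Code Z1) — over the limit.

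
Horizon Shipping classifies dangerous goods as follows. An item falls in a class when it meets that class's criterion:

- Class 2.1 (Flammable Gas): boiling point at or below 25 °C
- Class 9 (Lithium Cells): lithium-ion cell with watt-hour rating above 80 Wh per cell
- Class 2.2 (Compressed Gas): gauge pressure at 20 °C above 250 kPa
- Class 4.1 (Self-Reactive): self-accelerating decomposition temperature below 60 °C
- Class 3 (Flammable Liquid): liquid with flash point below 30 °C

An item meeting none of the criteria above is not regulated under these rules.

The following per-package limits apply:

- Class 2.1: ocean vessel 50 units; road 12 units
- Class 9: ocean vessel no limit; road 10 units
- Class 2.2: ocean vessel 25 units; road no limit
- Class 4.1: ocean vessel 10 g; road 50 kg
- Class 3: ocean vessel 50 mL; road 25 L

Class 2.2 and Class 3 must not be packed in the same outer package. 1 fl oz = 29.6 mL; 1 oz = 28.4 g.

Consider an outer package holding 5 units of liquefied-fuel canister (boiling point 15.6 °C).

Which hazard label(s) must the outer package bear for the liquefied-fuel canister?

Class 2.1

The liquefied-fuel canister has boiling point 15.6 °C, which is ≤ 25 °C, so it is Class 2.1 (Flammable Gas).
Only the Class 2.1 label is required.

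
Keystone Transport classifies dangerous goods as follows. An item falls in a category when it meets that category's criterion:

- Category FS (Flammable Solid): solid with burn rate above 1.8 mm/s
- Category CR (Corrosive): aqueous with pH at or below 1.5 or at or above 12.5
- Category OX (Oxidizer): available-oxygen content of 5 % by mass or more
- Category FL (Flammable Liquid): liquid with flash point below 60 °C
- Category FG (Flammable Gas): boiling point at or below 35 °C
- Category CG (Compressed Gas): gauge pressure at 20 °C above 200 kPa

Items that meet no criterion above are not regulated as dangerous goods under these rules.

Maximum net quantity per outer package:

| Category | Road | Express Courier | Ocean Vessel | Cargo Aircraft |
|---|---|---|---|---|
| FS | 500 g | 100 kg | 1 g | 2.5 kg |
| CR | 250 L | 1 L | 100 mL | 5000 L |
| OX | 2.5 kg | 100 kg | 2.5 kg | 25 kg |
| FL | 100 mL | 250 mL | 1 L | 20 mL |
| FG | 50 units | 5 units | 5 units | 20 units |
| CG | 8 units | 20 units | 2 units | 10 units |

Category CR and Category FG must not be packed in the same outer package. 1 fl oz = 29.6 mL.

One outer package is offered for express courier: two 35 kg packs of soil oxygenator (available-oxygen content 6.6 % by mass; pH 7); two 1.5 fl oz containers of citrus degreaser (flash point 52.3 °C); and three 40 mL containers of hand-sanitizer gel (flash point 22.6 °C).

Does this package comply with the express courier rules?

Yes

Soil oxygenator: available-oxygen content 6.6 % by mass ≥ 5 % by mass → Category OX (Oxidizer).
With flash point 52.3 °C (< 60 °C), the citrus degreaser falls in Category FL.
Hand-sanitizer gel: flash point 22.6 °C < 60 °C → Category FL (Flammable Liquid).
Total Category FL: (two 1.5 fl oz containers = 88.8 mL) + (three 40 mL containers = 120 mL) = 208.8 mL.
208.8 mL ≤ 250 mL (express courier limit, Category FL) — within limit.
Category OX quantity: two 35 kg packs = 70 kg.
70 kg is within the express courier limit of 100 kg for Category OX.
The segregation rule (Category CR with Category FG) does not apply to Category FL with Category OX.
Every hazard category is within its express courier limit and no segregation rule is violated.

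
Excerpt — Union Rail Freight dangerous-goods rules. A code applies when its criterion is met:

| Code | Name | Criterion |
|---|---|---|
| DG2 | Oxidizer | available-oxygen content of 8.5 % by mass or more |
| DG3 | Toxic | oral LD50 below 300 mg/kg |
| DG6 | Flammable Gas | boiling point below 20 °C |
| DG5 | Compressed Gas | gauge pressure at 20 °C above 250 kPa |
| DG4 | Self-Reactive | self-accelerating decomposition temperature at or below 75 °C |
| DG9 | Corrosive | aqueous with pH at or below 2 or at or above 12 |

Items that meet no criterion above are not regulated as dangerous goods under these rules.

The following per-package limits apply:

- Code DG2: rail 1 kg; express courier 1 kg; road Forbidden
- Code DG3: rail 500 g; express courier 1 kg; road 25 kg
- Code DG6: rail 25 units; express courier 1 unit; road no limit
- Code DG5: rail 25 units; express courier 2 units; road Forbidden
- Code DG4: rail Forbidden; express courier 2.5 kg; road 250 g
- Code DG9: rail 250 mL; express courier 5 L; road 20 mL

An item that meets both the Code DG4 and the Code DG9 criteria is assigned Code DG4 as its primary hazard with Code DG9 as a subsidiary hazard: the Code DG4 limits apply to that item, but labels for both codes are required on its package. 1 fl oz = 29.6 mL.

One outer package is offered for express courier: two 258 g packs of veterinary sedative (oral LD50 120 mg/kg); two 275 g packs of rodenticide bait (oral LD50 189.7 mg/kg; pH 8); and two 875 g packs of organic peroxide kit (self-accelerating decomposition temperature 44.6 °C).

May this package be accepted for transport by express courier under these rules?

Veterinary sedative: oral LD50 120 mg/kg < 300 mg/kg → Code DG3 (Toxic).
Rodenticide bait: oral LD50 189.7 mg/kg < 300 mg/kg → Code DG3 (Toxic).
With self-accelerating decomposition temperature 44.6 °C (≤ 75 °C), the organic peroxide kit falls in Code DG4.
Code DG3 net quantity: (two 258 g packs = 516 g) + (two 275 g packs = 550 g) = 1.066 kg.
That exceeds the Code DG3 express courier limit of 1 kg.
Code DG4 quantity: two 875 g packs = 1.75 kg.
That is within the Code DG4 express courier limit of 2.5 kg.

No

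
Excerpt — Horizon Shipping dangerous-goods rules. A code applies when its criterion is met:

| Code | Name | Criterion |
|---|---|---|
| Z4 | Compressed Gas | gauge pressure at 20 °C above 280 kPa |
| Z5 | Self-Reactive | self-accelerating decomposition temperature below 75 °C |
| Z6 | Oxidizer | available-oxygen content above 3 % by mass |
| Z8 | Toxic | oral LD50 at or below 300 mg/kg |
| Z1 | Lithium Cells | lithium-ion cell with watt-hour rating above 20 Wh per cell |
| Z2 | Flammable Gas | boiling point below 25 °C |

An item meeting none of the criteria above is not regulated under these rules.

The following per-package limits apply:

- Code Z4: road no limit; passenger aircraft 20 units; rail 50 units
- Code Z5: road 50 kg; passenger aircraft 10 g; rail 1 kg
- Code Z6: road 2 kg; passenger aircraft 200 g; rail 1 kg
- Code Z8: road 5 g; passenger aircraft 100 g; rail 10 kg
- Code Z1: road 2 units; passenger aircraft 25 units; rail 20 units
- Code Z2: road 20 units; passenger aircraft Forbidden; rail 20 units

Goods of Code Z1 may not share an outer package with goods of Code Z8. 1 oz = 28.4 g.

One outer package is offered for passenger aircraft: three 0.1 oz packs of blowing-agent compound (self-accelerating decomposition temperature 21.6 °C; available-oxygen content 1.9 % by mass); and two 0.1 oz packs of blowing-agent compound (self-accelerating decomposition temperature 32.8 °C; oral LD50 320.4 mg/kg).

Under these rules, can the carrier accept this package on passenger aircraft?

No

Blowing-agent compound: self-accelerating decomposition temperature 21.6 °C < 75 °C → Code Z5 (Self-Reactive).
Blowing-agent compound: self-accelerating decomposition temperature 32.8 °C < 75 °C → Code Z5 (Self-Reactive).
Code Z5 net quantity: (three 0.1 oz packs = 8.52 g) + (two 0.1 oz packs = 5.68 g) = 14.2 g.
That exceeds the Code Z5 passenger aircraft limit of 10 g.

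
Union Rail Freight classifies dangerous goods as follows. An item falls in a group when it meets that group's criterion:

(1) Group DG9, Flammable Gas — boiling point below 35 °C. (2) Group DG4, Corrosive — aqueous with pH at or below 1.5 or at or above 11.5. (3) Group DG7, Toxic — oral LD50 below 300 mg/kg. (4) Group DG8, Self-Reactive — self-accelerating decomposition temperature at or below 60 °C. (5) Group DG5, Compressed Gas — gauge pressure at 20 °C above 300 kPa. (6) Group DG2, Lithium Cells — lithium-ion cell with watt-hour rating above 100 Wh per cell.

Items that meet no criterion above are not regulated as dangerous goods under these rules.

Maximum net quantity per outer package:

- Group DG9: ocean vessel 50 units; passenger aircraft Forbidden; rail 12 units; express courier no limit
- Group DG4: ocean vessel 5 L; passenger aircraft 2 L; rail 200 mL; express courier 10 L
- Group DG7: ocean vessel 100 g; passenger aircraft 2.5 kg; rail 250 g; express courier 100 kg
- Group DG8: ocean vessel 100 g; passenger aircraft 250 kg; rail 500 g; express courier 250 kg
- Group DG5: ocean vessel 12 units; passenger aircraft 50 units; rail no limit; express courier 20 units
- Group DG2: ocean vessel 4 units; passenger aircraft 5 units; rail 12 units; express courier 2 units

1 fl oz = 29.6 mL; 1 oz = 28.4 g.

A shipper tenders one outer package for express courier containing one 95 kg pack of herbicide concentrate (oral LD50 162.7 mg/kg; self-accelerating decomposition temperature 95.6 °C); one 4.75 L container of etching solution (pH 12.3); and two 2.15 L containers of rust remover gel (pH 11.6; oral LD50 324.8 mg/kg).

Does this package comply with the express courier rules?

Yes

The herbicide concentrate has oral LD50 162.7 mg/kg, which is < 300 mg/kg, so it is Group DG7 (Toxic).
pH 12.3 meets the Group DG4 criterion (Corrosive), so the etching solution is Group DG4.
The rust remover gel has pH 11.6, which is ≥ 11.5, so it is Group DG4 (Corrosive).
Group DG4 net quantity: 4.75 L + (two 2.15 L containers = 4.3 L) = 9.05 L.
9.05 L ≤ 10 L (express courier limit, Group DG4) — within limit.
Group DG7 quantity: 95 kg.
That is within the Group DG7 express courier limit of 100 kg.
Every hazard group is within its express courier limit and no segregation rule is violated.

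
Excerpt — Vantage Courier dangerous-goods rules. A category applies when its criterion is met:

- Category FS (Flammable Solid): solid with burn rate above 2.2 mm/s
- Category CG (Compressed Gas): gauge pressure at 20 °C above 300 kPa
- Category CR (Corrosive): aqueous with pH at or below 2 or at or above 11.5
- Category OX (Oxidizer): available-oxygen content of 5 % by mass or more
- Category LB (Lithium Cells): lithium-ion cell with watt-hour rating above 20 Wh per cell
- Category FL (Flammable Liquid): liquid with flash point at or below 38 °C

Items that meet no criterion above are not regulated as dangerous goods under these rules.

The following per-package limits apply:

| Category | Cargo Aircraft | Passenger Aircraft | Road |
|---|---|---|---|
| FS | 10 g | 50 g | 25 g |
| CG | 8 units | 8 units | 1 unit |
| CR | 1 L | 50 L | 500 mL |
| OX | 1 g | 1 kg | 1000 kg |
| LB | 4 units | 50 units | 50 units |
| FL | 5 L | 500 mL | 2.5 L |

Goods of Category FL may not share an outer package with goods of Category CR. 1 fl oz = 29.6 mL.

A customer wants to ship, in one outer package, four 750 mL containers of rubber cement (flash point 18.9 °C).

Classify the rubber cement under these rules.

Category FL

Flash point 18.9 °C meets the Category FL criterion (Flammable Liquid), so the rubber cement is Category FL.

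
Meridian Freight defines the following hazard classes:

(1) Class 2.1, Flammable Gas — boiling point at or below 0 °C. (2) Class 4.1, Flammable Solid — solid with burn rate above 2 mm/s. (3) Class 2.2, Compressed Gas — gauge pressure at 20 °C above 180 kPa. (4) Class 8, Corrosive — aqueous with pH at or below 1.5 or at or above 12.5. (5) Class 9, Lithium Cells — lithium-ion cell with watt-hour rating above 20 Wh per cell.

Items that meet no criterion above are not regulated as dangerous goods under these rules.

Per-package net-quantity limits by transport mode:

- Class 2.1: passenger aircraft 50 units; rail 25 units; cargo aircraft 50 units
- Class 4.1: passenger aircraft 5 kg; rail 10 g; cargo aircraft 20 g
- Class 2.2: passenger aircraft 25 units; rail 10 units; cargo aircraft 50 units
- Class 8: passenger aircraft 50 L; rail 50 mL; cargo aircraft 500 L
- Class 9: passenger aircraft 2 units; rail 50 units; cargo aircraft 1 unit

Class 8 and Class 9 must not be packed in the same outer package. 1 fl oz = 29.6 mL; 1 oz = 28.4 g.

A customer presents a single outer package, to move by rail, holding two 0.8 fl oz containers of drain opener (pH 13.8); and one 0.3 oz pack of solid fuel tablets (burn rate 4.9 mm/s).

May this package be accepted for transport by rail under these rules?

The drain opener has pH 13.8, which is ≥ 12.5, so it is Class 8 (Corrosive).
The solid fuel tablets have burn rate 4.9 mm/s, which is > 2 mm/s, so they are Class 4.1 (Flammable Solid).
Class 8 quantity: two 0.8 fl oz containers = 47.36 mL.
47.36 mL is within the rail limit of 50 mL for Class 8.
Class 4.1 quantity: one 0.3 oz pack = 8.52 g.
8.52 g ≤ 10 g (rail limit, Class 4.1) — within limit.
The segregation rule (Class 8 with Class 9) does not apply to Class 8 with Class 4.1.
Every hazard class is within its rail limit and no segregation rule is violated.

Yes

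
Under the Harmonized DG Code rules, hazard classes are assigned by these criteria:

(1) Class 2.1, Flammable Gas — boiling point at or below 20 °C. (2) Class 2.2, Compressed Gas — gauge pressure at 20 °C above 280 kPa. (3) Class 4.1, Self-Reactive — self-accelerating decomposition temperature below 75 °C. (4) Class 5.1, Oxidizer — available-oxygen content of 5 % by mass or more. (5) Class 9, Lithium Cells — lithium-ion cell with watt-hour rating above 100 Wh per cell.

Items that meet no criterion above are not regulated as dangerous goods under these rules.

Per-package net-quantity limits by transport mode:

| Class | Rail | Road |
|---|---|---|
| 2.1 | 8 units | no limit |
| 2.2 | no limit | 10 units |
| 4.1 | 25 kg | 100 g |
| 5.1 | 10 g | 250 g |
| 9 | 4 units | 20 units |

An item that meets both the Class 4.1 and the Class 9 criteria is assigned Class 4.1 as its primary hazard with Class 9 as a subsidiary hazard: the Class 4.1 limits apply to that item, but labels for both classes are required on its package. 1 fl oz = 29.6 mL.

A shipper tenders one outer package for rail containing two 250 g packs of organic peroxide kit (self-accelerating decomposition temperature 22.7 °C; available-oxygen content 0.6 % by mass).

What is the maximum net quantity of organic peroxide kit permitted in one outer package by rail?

25 kg

Organic peroxide kit: self-accelerating decomposition temperature 22.7 °C < 75 °C → Class 4.1 (Self-Reactive).
The rail limit for Class 4.1 is 25 kg.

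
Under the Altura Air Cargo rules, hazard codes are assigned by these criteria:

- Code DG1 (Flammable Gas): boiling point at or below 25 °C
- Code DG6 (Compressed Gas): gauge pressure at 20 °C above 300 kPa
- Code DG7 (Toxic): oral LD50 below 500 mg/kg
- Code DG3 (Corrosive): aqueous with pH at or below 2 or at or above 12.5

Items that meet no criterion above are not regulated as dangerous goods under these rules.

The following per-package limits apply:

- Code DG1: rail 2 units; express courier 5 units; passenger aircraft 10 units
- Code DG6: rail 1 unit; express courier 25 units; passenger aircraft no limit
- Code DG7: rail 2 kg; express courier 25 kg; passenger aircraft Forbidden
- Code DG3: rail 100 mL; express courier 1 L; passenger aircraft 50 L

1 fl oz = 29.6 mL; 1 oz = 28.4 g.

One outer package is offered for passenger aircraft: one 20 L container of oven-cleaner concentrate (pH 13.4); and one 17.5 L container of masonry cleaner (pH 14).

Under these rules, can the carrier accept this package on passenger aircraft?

pH 13.4 meets the Code DG3 criterion (Corrosive), so the oven-cleaner concentrate is Code DG3.
pH 14 meets the Code DG3 criterion (Corrosive), so the masonry cleaner is Code DG3.
Code DG3 net quantity: 20 L + 17.5 L = 37.5 L.
37.5 L is within the passenger aircraft limit of 50 L for Code DG3.

Yes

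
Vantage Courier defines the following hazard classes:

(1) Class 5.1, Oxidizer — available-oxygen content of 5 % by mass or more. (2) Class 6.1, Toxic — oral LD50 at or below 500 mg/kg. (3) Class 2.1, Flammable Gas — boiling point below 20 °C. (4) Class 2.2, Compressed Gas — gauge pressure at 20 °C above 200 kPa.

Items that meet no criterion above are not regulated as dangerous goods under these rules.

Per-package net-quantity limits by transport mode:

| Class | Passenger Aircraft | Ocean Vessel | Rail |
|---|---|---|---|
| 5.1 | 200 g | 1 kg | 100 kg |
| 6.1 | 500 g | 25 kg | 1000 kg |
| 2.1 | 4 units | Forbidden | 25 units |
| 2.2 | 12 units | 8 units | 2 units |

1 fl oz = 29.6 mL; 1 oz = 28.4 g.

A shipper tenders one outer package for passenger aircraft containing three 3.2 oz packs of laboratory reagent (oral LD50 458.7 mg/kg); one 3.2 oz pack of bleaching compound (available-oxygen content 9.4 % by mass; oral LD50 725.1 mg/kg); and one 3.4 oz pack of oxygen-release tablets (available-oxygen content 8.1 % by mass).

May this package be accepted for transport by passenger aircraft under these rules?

Oral LD50 458.7 mg/kg meets the Class 6.1 criterion (Toxic), so the laboratory reagent is Class 6.1.
With available-oxygen content 9.4 % by mass (≥ 5 % by mass), the bleaching compound falls in Class 5.1.
The oxygen-release tablets have available-oxygen content 8.1 % by mass, which is ≥ 5 % by mass, so they are Class 5.1 (Oxidizer).
Total Class 5.1: (one 3.2 oz pack = 90.88 g) + (one 3.4 oz pack = 96.56 g) = 187.44 g.
That is within the Class 5.1 passenger aircraft limit of 200 g.
Class 6.1 quantity: three 3.2 oz packs = 272.64 g.
That is within the Class 6.1 passenger aircraft limit of 500 g.
Every hazard class is within its passenger aircraft limit and no segregation rule is violated.

Yes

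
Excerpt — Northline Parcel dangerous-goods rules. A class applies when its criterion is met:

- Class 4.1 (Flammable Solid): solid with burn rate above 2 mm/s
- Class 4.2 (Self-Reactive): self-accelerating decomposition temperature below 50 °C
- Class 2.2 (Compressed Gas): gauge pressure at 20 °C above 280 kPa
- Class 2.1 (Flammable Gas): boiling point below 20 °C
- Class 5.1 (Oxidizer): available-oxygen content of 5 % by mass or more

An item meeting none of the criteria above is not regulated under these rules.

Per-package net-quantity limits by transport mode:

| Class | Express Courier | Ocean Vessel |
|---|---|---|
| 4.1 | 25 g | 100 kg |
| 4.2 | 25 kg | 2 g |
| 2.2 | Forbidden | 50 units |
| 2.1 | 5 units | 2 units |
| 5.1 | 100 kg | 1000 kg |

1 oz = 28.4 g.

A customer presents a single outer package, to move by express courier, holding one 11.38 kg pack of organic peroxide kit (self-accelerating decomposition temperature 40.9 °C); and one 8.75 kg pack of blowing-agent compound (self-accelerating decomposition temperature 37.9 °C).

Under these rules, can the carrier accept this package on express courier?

With self-accelerating decomposition temperature 40.9 °C (< 50 °C), the organic peroxide kit falls in Class 4.2.
The blowing-agent compound has self-accelerating decomposition temperature 37.9 °C, which is < 50 °C, so it is Class 4.2 (Self-Reactive).
Class 4.2 net quantity: 11.38 kg + 8.75 kg = 20.13 kg.
20.13 kg is within the express courier limit of 25 kg for Class 4.2.

Yes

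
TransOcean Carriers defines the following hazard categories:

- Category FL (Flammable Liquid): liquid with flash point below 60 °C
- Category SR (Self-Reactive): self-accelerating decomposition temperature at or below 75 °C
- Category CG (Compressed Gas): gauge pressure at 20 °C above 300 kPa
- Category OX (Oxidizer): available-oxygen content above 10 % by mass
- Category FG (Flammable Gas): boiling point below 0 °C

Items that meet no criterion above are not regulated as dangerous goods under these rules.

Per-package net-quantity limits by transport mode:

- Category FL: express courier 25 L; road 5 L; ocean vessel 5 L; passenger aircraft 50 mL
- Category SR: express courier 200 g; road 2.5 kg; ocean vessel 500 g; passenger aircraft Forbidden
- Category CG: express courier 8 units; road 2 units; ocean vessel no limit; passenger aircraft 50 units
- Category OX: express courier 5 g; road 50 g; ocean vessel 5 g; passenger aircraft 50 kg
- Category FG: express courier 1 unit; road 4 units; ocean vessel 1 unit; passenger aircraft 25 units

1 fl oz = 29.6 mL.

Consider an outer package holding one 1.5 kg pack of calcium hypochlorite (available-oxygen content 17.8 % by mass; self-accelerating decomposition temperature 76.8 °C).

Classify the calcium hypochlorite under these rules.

Available-oxygen content 17.8 % by mass meets the Category OX criterion (Oxidizer), so the calcium hypochlorite is Category OX.

Category OX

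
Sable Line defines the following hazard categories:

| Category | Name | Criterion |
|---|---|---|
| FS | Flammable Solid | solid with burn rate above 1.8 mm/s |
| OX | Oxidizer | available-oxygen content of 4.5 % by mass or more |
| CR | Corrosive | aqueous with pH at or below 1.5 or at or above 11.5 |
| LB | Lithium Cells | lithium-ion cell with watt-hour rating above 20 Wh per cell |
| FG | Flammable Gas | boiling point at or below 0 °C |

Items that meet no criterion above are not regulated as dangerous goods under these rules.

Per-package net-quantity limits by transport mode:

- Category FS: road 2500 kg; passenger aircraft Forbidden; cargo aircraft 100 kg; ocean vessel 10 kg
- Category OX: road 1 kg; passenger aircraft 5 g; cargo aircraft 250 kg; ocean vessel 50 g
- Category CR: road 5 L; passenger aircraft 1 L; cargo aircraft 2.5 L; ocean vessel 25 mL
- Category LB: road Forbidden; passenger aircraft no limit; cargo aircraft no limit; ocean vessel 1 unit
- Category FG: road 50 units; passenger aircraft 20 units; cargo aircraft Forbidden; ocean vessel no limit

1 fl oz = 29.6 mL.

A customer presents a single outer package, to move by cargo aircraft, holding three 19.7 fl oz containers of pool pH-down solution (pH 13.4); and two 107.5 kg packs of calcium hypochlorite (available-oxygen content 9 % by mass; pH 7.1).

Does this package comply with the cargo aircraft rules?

Yes

Pool pH-down solution: pH 13.4 ≥ 11.5 → Category CR (Corrosive).
The calcium hypochlorite has available-oxygen content 9 % by mass, which is ≥ 4.5 % by mass, so it is Category OX (Oxidizer).
Category OX quantity: two 107.5 kg packs = 215 kg.
That is within the Category OX cargo aircraft limit of 250 kg.
Category CR quantity: three 19.7 fl oz containers = 1749.36 mL.
1749.36 mL ≤ 2.5 L (cargo aircraft limit, Category CR) — within limit.
Every hazard category is within its cargo aircraft limit and no segregation rule is violated.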